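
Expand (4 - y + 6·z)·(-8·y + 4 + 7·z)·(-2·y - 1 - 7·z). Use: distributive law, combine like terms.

64·y² + 4·y + 203·y·z - 16 - 164·z - 406·z² - 16·y³ + 54·y²·z + 301·y·z² - 294·z³

(4 - y + 6·z)·(-8·y + 4 + 7·z)·(-2·y - 1 - 7·z)
= (-32·y + 16 + 28·z + 8·y² - 4·y - 7·y·z - 48·y·z + 24·z + 42·z²)·(-2·y - 1 - 7·z)    [distributive law]
= (-36·y + 16 + 52·z + 8·y² - 55·y·z + 42·z²)·(-2·y - 1 - 7·z)    [combine like terms]
= 72·y² + 36·y + 252·y·z - 32·y - 16 - 112·z - 104·y·z - 52·z - 364·z² - 16·y³ - 8·y² - 56·y²·z + 110·y²·z + 55·y·z + 385·y·z² - 84·y·z² - 42·z² - 294·z³    [distributive law]
= 64·y² + 4·y + 203·y·z - 16 - 164·z - 406·z² - 16·y³ + 54·y²·z + 301·y·z² - 294·z³    [combine like terms]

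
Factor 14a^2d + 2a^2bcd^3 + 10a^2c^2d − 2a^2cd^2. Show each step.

2a^2d(7 + bcd^2 + 5c^2 − cd)

14a^2d + 2a^2bcd^3 + 10a^2c^2d − 2a^2cd^2
= 2(7a^2d + a^2bcd^3 + 5a^2c^2d − a^2cd^2)    [factor out 2]
= 2a^2d(7 + bcd^2 + 5c^2 − cd)    [factor out a^2d]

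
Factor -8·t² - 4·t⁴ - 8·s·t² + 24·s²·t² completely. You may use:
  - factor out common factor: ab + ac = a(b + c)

-8·t² - 4·t⁴ - 8·s·t² + 24·s²·t²
= 4(-2·t² - t⁴ - 2·s·t² + 6·s²·t²)    [factor out 4]
= 4·t²(-2 - t² - 2·s + 6·s²)    [factor out t²]

4·t²(-2 - t² - 2·s + 6·s²)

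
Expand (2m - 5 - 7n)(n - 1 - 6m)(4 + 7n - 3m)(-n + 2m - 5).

-2039mn² + 1944m²n - 1841mn - 427mn³ + 874m²n² - 468m³n + 854m² - 445m - 444m³ + 72m⁴ + 27n² - 235n + 259n³ - 100 + 49n⁴

(2m - 5 - 7n)(n - 1 - 6m)(4 + 7n - 3m)(-n + 2m - 5)
= (2mn - 2m - 12m² - 5n + 5 + 30m - 7n² + 7n + 42mn)(4 + 7n - 3m)(-n + 2m - 5)    [distributive law]
= (44mn + 28m - 12m² + 2n + 5 - 7n²)(4 + 7n - 3m)(-n + 2m - 5)    [combine like terms]
= (176mn + 308mn² - 132m²n + 112m + 196mn - 84m² - 48m² - 84m²n + 36m³ + 8n + 14n² - 6mn + 20 + 35n - 15m - 28n² - 49n³ + 21mn²)(-n + 2m - 5)    [distributive law]
= (366mn + 329mn² - 216m²n + 97m - 132m² + 36m³ + 43n - 14n² + 20 - 49n³)(-n + 2m - 5)    [combine like terms]
= -366mn² + 732m²n - 1830mn - 329mn³ + 658m²n² - 1645mn² + 216m²n² - 432m³n + 1080m²n - 97mn + 194m² - 485m + 132m²n - 264m³ + 660m² - 36m³n + 72m⁴ - 180m³ - 43n² + 86mn - 215n + 14n³ - 28mn² + 70n² - 20n + 40m - 100 + 49n⁴ - 98mn³ + 245n³    [distributive law]
= -2039mn² + 1944m²n - 1841mn - 427mn³ + 874m²n² - 468m³n + 854m² - 445m - 444m³ + 72m⁴ + 27n² - 235n + 259n³ - 100 + 49n⁴    [combine like terms]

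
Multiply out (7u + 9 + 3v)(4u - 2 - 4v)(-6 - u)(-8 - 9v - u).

(7u + 9 + 3v)(4u - 2 - 4v)(-6 - u)(-8 - 9v - u)
= (28u^2 - 14u - 28uv + 36u - 18 - 36v + 12uv - 6v - 12v^2)(-6 - u)(-8 - 9v - u)    [distributive law]
= (28u^2 + 22u - 16uv - 18 - 42v - 12v^2)(-6 - u)(-8 - 9v - u)    [combine like terms]
= (-168u^2 - 28u^3 - 132u - 22u^2 + 96uv + 16u^2v + 108 + 18u + 252v + 42uv + 72v^2 + 12uv^2)(-8 - 9v - u)    [distributive law]
= (-190u^2 - 28u^3 - 114u + 138uv + 16u^2v + 108 + 252v + 72v^2 + 12uv^2)(-8 - 9v - u)    [combine like terms]
= 1520u^2 + 1710u^2v + 190u^3 + 224u^3 + 252u^3v + 28u^4 + 912u + 1026uv + 114u^2 - 1104uv - 1242uv^2 - 138u^2v - 128u^2v - 144u^2v^2 - 16u^3v - 864 - 972v - 108u - 2016v - 2268v^2 - 252uv - 576v^2 - 648v^3 - 72uv^2 - 96uv^2 - 108uv^3 - 12u^2v^2    [distributive law]
= 1634u^2 + 1444u^2v + 414u^3 + 236u^3v + 28u^4 + 804u - 330uv - 1410uv^2 - 156u^2v^2 - 864 - 2988v - 2844v^2 - 648v^3 - 108uv^3    [combine like terms]

1634u^2 + 1444u^2v + 414u^3 + 236u^3v + 28u^4 + 804u - 330uv - 1410uv^2 - 156u^2v^2 - 864 - 2988v - 2844v^2 - 648v^3 - 108uv^3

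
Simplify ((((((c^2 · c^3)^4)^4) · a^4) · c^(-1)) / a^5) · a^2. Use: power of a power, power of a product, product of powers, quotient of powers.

((((((c^2 · c^3)^4)^4) · a^4) · c^(-1)) / a^5) · a^2
= (((((c^2 · c^3)^16) · a^4) · c^(-1)) / a^5) · a^2    [power of a power]
= ((((((c^2)^16) · ((c^3)^16)) · a^4) · c^(-1)) / a^5) · a^2    [power of a product]
= ((((c^32 · ((c^3)^16)) · a^4) · c^(-1)) / a^5) · a^2    [power of a power]
= ((((c^32 · c^48) · a^4) · c^(-1)) / a^5) · a^2    [power of a power]
= (((c^80 · a^4) · c^(-1)) / a^5) · a^2    [product of powers]
= ac^79    [quotient of powers; product of powers]

ac^79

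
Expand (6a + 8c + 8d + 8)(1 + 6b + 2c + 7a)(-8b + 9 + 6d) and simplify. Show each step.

-172ab + 558a + 876ad - 288ab² - 232abd - 544abc + 612ac + 408acd - 336a²b + 378a² + 252a²d + 240bc + 216c + 288cd - 384b²c + 160bcd - 128bc² + 144c² + 96c²d + 656bd + 120d + 48d² - 384b²d + 288bd² + 96cd² + 336ad² + 368b + 72 - 384b²

(6a + 8c + 8d + 8)(1 + 6b + 2c + 7a)(-8b + 9 + 6d)
= (6a + 36ab + 12ac + 42a² + 8c + 48bc + 16c² + 56ac + 8d + 48bd + 16cd + 56ad + 8 + 48b + 16c + 56a)(-8b + 9 + 6d)    [distributive law]
= (62a + 36ab + 68ac + 42a² + 24c + 48bc + 16c² + 8d + 48bd + 16cd + 56ad + 8 + 48b)(-8b + 9 + 6d)    [combine like terms]
= -496ab + 558a + 372ad - 288ab² + 324ab + 216abd - 544abc + 612ac + 408acd - 336a²b + 378a² + 252a²d - 192bc + 216c + 144cd - 384b²c + 432bc + 288bcd - 128bc² + 144c² + 96c²d - 64bd + 72d + 48d² - 384b²d + 432bd + 288bd² - 128bcd + 144cd + 96cd² - 448abd + 504ad + 336ad² - 64b + 72 + 48d - 384b² + 432b + 288bd    [distributive law]
= -172ab + 558a + 876ad - 288ab² - 232abd - 544abc + 612ac + 408acd - 336a²b + 378a² + 252a²d + 240bc + 216c + 288cd - 384b²c + 160bcd - 128bc² + 144c² + 96c²d + 656bd + 120d + 48d² - 384b²d + 288bd² + 96cd² + 336ad² + 368b + 72 - 384b²    [combine like terms]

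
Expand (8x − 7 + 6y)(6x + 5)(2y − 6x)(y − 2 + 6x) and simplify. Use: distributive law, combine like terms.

312x^2y^2 − 852x^2y − 1008x^3y + 648x^3 − 1728x^4 + 32xy^2 + 158xy + 1236x^2 − 190y^2 + 140y − 420x + 72xy^3 + 60y^3

(8x − 7 + 6y)(6x + 5)(2y − 6x)(y − 2 + 6x)
= (48x^2 + 40x − 42x − 35 + 36xy + 30y)(2y − 6x)(y − 2 + 6x)    [distributive law]
= (48x^2 − 2x − 35 + 36xy + 30y)(2y − 6x)(y − 2 + 6x)    [combine like terms]
= (96x^2y − 288x^3 − 4xy + 12x^2 − 70y + 210x + 72xy^2 − 216x^2y + 60y^2 − 180xy)(y − 2 + 6x)    [distributive law]
= (−120x^2y − 288x^3 − 184xy + 12x^2 − 70y + 210x + 72xy^2 + 60y^2)(y − 2 + 6x)    [combine like terms]
= −120x^2y^2 + 240x^2y − 720x^3y − 288x^3y + 576x^3 − 1728x^4 − 184xy^2 + 368xy − 1104x^2y + 12x^2y − 24x^2 + 72x^3 − 70y^2 + 140y − 420xy + 210xy − 420x + 1260x^2 + 72xy^3 − 144xy^2 + 432x^2y^2 + 60y^3 − 120y^2 + 360xy^2    [distributive law]
= 312x^2y^2 − 852x^2y − 1008x^3y + 648x^3 − 1728x^4 + 32xy^2 + 158xy + 1236x^2 − 190y^2 + 140y − 420x + 72xy^3 + 60y^3    [combine like terms]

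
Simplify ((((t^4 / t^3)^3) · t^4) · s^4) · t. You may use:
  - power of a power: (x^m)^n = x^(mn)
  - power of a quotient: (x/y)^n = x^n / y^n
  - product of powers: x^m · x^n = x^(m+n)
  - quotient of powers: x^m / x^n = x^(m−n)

s^4t^8

((((t^4 / t^3)^3) · t^4) · s^4) · t
= (((((t^4)^3) / ((t^3)^3)) · t^4) · s^4) · t    [power of a quotient]
= (((t^12 / ((t^3)^3)) · t^4) · s^4) · t    [power of a power]
= (((t^12 / t^9) · t^4) · s^4) · t    [power of a power]
= ((t^3 · t^4) · s^4) · t    [quotient of powers]
= (t^7 · s^4) · t    [product of powers]
= s^4t^8    [product of powers]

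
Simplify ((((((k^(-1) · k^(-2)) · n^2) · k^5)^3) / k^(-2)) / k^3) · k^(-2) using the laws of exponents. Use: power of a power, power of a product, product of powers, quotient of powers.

k^3·n^6

((((((k^(-1) · k^(-2)) · n^2) · k^5)^3) / k^(-2)) / k^3) · k^(-2)
= ((((((k^(-1) · k^(-2)) · n^2)^3) · ((k^5)^3)) / k^(-2)) / k^3) · k^(-2)    [power of a product]
= ((((((k^(-1) · k^(-2))^3) · ((n^2)^3)) · ((k^5)^3)) / k^(-2)) / k^3) · k^(-2)    [power of a product]
= (((((((k^(-1))^3) · ((k^(-2))^3)) · ((n^2)^3)) · ((k^5)^3)) / k^(-2)) / k^3) · k^(-2)    [power of a product]
= (((((k^(-3) · ((k^(-2))^3)) · ((n^2)^3)) · ((k^5)^3)) / k^(-2)) / k^3) · k^(-2)    [power of a power]
= (((((k^(-3) · k^(-6)) · ((n^2)^3)) · ((k^5)^3)) / k^(-2)) / k^3) · k^(-2)    [power of a power]
= ((((k^(-9) · ((n^2)^3)) · ((k^5)^3)) / k^(-2)) / k^3) · k^(-2)    [product of powers]
= ((((k^(-9) · n^6) · ((k^5)^3)) / k^(-2)) / k^3) · k^(-2)    [power of a power]
= ((((k^(-9) · n^6) · k^15) / k^(-2)) / k^3) · k^(-2)    [power of a power]
= k^3·n^6    [quotient of powers; product of powers]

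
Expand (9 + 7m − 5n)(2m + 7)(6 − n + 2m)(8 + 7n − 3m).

3090m + 2939mn + 160m² − 1404mn² + 1845m²n − 430m³ + 3024 + 462n − 1631n² − 268m²n² + 298m³n − 84m⁴ + 70mn³ + 245n³

(9 + 7m − 5n)(2m + 7)(6 − n + 2m)(8 + 7n − 3m)
= (18m + 63 + 14m² + 49m − 10mn − 35n)(6 − n + 2m)(8 + 7n − 3m)    [distributive law]
= (67m + 63 + 14m² − 10mn − 35n)(6 − n + 2m)(8 + 7n − 3m)    [combine like terms]
= (402m − 67mn + 134m² + 378 − 63n + 126m + 84m² − 14m²n + 28m³ − 60mn + 10mn² − 20m²n − 210n + 35n² − 70mn)(8 + 7n − 3m)    [distributive law]
= (528m − 197mn + 218m² + 378 − 273n − 34m²n + 28m³ + 10mn² + 35n²)(8 + 7n − 3m)    [combine like terms]
= 4224m + 3696mn − 1584m² − 1576mn − 1379mn² + 591m²n + 1744m² + 1526m²n − 654m³ + 3024 + 2646n − 1134m − 2184n − 1911n² + 819mn − 272m²n − 238m²n² + 102m³n + 224m³ + 196m³n − 84m⁴ + 80mn² + 70mn³ − 30m²n² + 280n² + 245n³ − 105mn²    [distributive law]
= 3090m + 2939mn + 160m² − 1404mn² + 1845m²n − 430m³ + 3024 + 462n − 1631n² − 268m²n² + 298m³n − 84m⁴ + 70mn³ + 245n³    [combine like terms]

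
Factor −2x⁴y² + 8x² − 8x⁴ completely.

−2x⁴y² + 8x² − 8x⁴
= 2(−x⁴y² + 4x² − 4x⁴)    [factor out 2]
= 2x²(−x²y² + 4 − 4x²)    [factor out x²]

2x²(−x²y² + 4 − 4x²)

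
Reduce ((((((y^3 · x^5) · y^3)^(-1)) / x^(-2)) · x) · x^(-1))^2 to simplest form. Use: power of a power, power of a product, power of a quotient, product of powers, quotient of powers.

x^(-6)·y^(-12)

((((((y^3 · x^5) · y^3)^(-1)) / x^(-2)) · x) · x^(-1))^2
= ((((((y^3 · x^5) · y^3)^(-1)) / x^(-2)) · x)^2) · ((x^(-1))^2)    [power of a product]
= ((((((y^3 · x^5) · y^3)^(-1)) / x^(-2))^2) · (x^2)) · ((x^(-1))^2)    [power of a product]
= ((((((y^3 · x^5) · y^3)^(-1))^2) / ((x^(-2))^2)) · (x^2)) · ((x^(-1))^2)    [power of a quotient]
= (((((y^3 · x^5) · y^3)^(-2)) / ((x^(-2))^2)) · (x^2)) · ((x^(-1))^2)    [power of a power]
= (((((y^3 · x^5)^(-2)) · ((y^3)^(-2))) / ((x^(-2))^2)) · (x^2)) · ((x^(-1))^2)    [power of a product]
= ((((((y^3)^(-2)) · ((x^5)^(-2))) · ((y^3)^(-2))) / ((x^(-2))^2)) · (x^2)) · ((x^(-1))^2)    [power of a product]
= ((((y^(-6) · ((x^5)^(-2))) · ((y^3)^(-2))) / ((x^(-2))^2)) · (x^2)) · ((x^(-1))^2)    [power of a power]
= ((((y^(-6) · x^(-10)) · ((y^3)^(-2))) / ((x^(-2))^2)) · (x^2)) · ((x^(-1))^2)    [power of a power]
= ((((y^(-6) · x^(-10)) · y^(-6)) / ((x^(-2))^2)) · (x^2)) · ((x^(-1))^2)    [power of a power]
= ((((y^(-6) · x^(-10)) · y^(-6)) / x^(-4)) · (x^2)) · ((x^(-1))^2)    [power of a power]
= ((((y^(-6) · x^(-10)) · y^(-6)) / x^(-4)) · x^2) · x^(-2)    [power of a power]
= x^(-6)·y^(-12)    [quotient of powers; product of powers]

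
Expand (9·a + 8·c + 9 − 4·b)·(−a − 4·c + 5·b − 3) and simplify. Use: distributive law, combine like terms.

(9·a + 8·c + 9 − 4·b)·(−a − 4·c + 5·b − 3)
= −9·a^2 − 36·a·c + 45·a·b − 27·a − 8·a·c − 32·c^2 + 40·b·c − 24·c − 9·a − 36·c + 45·b − 27 + 4·a·b + 16·b·c − 20·b^2 + 12·b    [distributive law]
= −9·a^2 − 44·a·c + 49·a·b − 36·a − 32·c^2 + 56·b·c − 60·c + 57·b − 27 − 20·b^2    [combine like terms]

−9·a^2 − 44·a·c + 49·a·b − 36·a − 32·c^2 + 56·b·c − 60·c + 57·b − 27 − 20·b^2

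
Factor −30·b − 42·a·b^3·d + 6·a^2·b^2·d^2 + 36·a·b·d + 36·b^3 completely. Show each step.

−30·b − 42·a·b^3·d + 6·a^2·b^2·d^2 + 36·a·b·d + 36·b^3
= 6(−5·b − 7·a·b^3·d + a^2·b^2·d^2 + 6·a·b·d + 6·b^3)    [factor out 6]
= 6·b(−5 − 7·a·b^2·d + a^2·b·d^2 + 6·a·d + 6·b^2)    [factor out b]

6·b(−5 − 7·a·b^2·d + a^2·b·d^2 + 6·a·d + 6·b^2)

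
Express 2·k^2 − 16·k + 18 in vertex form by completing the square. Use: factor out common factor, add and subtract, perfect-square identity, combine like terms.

2·k^2 − 16·k + 18
= 2(k^2 − 8·k) + 18    [factor out 2 from the k-terms]
= 2(k^2 − 8·k + 16 − 16) + 18    [add and subtract 16 inside the bracket]
= 2(k − 4)^2 − 32 + 18    [perfect-square identity]
= 2(k − 4)^2 − 14    [combine constants]

2(k − 4)^2 − 14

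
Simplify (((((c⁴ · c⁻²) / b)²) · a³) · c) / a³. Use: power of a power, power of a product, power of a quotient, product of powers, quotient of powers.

b⁻²·c⁵

(((((c⁴ · c⁻²) / b)²) · a³) · c) / a³
= (((((c⁴ · c⁻²)²) / (b²)) · a³) · c) / a³    [power of a quotient]
= ((((((c⁴)²) · ((c⁻²)²)) / (b²)) · a³) · c) / a³    [power of a product]
= ((((c⁸ · ((c⁻²)²)) / (b²)) · a³) · c) / a³    [power of a power]
= ((((c⁸ · c⁻⁴) / (b²)) · a³) · c) / a³    [power of a power]
= (((c⁴ / (b²)) · a³) · c) / a³    [product of powers]
= b⁻²·c⁵    [quotient of powers; product of powers]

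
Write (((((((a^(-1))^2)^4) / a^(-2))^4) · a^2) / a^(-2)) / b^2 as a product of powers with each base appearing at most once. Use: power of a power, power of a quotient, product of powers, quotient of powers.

(((((((a^(-1))^2)^4) / a^(-2))^4) · a^2) / a^(-2)) / b^2
= (((((((a^(-1))^2)^4)^4) / ((a^(-2))^4)) · a^2) / a^(-2)) / b^2    [power of a quotient]
= ((((((a^(-1))^2)^16) / ((a^(-2))^4)) · a^2) / a^(-2)) / b^2    [power of a power]
= (((((a^(-1))^32) / ((a^(-2))^4)) · a^2) / a^(-2)) / b^2    [power of a power]
= (((a^(-32) / ((a^(-2))^4)) · a^2) / a^(-2)) / b^2    [power of a power]
= (((a^(-32) / a^(-8)) · a^2) / a^(-2)) / b^2    [power of a power]
= ((a^(-24) · a^2) / a^(-2)) / b^2    [quotient of powers]
= (a^(-22) / a^(-2)) / b^2    [product of powers]
= a^(-20) / b^2    [quotient of powers]
= a^(-20)b^(-2)    [quotient of powers]

a^(-20)b^(-2)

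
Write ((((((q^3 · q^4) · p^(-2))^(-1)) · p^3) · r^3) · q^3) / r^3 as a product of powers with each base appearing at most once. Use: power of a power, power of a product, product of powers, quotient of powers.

((((((q^3 · q^4) · p^(-2))^(-1)) · p^3) · r^3) · q^3) / r^3
= ((((((q^3 · q^4)^(-1)) · ((p^(-2))^(-1))) · p^3) · r^3) · q^3) / r^3    [power of a product]
= (((((((q^3)^(-1)) · ((q^4)^(-1))) · ((p^(-2))^(-1))) · p^3) · r^3) · q^3) / r^3    [power of a product]
= (((((q^(-3) · ((q^4)^(-1))) · ((p^(-2))^(-1))) · p^3) · r^3) · q^3) / r^3    [power of a power]
= (((((q^(-3) · q^(-4)) · ((p^(-2))^(-1))) · p^3) · r^3) · q^3) / r^3    [power of a power]
= ((((q^(-7) · ((p^(-2))^(-1))) · p^3) · r^3) · q^3) / r^3    [product of powers]
= ((((q^(-7) · p^2) · p^3) · r^3) · q^3) / r^3    [power of a power]
= p^5·q^(-4)    [quotient of powers; product of powers]

p^5·q^(-4)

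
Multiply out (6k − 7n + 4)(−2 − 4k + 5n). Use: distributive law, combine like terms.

(6k − 7n + 4)(−2 − 4k + 5n)
= −12k − 24k^2 + 30kn + 14n + 28kn − 35n^2 − 8 − 16k + 20n    [distributive law]
= −28k − 24k^2 + 58kn + 34n − 35n^2 − 8    [combine like terms]

−28k − 24k^2 + 58kn + 34n − 35n^2 − 8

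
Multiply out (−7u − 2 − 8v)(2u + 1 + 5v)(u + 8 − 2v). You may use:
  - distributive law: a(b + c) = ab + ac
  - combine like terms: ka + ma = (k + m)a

(−7u − 2 − 8v)(2u + 1 + 5v)(u + 8 − 2v)
= (−14u^2 − 7u − 35uv − 4u − 2 − 10v − 16uv − 8v − 40v^2)(u + 8 − 2v)    [distributive law]
= (−14u^2 − 11u − 51uv − 2 − 18v − 40v^2)(u + 8 − 2v)    [combine like terms]
= −14u^3 − 112u^2 + 28u^2v − 11u^2 − 88u + 22uv − 51u^2v − 408uv + 102uv^2 − 2u − 16 + 4v − 18uv − 144v + 36v^2 − 40uv^2 − 320v^2 + 80v^3    [distributive law]
= −14u^3 − 123u^2 − 23u^2v − 90u − 404uv + 62uv^2 − 16 − 140v − 284v^2 + 80v^3    [combine like terms]

−14u^3 − 123u^2 − 23u^2v − 90u − 404uv + 62uv^2 − 16 − 140v − 284v^2 + 80v^3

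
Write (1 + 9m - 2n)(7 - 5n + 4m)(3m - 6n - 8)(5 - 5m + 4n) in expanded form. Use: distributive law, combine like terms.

(1 + 9m - 2n)(7 - 5n + 4m)(3m - 6n - 8)(5 - 5m + 4n)
= (7 - 5n + 4m + 63m - 45mn + 36m^2 - 14n + 10n^2 - 8mn)(3m - 6n - 8)(5 - 5m + 4n)    [distributive law]
= (7 - 19n + 67m - 53mn + 36m^2 + 10n^2)(3m - 6n - 8)(5 - 5m + 4n)    [combine like terms]
= (21m - 42n - 56 - 57mn + 114n^2 + 152n + 201m^2 - 402mn - 536m - 159m^2n + 318mn^2 + 424mn + 108m^3 - 216m^2n - 288m^2 + 30mn^2 - 60n^3 - 80n^2)(5 - 5m + 4n)    [distributive law]
= (-515m + 110n - 56 - 35mn + 34n^2 - 87m^2 - 375m^2n + 348mn^2 + 108m^3 - 60n^3)(5 - 5m + 4n)    [combine like terms]
= -2575m + 2575m^2 - 2060mn + 550n - 550mn + 440n^2 - 280 + 280m - 224n - 175mn + 175m^2n - 140mn^2 + 170n^2 - 170mn^2 + 136n^3 - 435m^2 + 435m^3 - 348m^2n - 1875m^2n + 1875m^3n - 1500m^2n^2 + 1740mn^2 - 1740m^2n^2 + 1392mn^3 + 540m^3 - 540m^4 + 432m^3n - 300n^3 + 300mn^3 - 240n^4    [distributive law]
= -2295m + 2140m^2 - 2785mn + 326n + 610n^2 - 280 - 2048m^2n + 1430mn^2 - 164n^3 + 975m^3 + 2307m^3n - 3240m^2n^2 + 1692mn^3 - 540m^4 - 240n^4    [combine like terms]

-2295m + 2140m^2 - 2785mn + 326n + 610n^2 - 280 - 2048m^2n + 1430mn^2 - 164n^3 + 975m^3 + 2307m^3n - 3240m^2n^2 + 1692mn^3 - 540m^4 - 240n^4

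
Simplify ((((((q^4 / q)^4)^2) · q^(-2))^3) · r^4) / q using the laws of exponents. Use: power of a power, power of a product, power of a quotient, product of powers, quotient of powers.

q^65r^4

((((((q^4 / q)^4)^2) · q^(-2))^3) · r^4) / q
= ((((((q^4 / q)^4)^2)^3) · ((q^(-2))^3)) · r^4) / q    [power of a product]
= (((((q^4 / q)^4)^6) · ((q^(-2))^3)) · r^4) / q    [power of a power]
= ((((q^4 / q)^24) · ((q^(-2))^3)) · r^4) / q    [power of a power]
= (((((q^4)^24) / (q^24)) · ((q^(-2))^3)) · r^4) / q    [power of a quotient]
= (((q^96 / (q^24)) · ((q^(-2))^3)) · r^4) / q    [power of a power]
= ((q^72 · ((q^(-2))^3)) · r^4) / q    [quotient of powers]
= ((q^72 · q^(-6)) · r^4) / q    [power of a power]
= (q^66 · r^4) / q    [product of powers]
= q^65r^4    [quotient of powers]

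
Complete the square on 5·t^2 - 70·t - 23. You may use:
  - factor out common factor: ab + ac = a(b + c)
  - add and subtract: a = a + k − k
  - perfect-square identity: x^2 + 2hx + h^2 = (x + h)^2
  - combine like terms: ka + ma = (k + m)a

5·t^2 - 70·t - 23
= 5(t^2 - 14·t) - 23    [factor out 5 from the t-terms]
= 5(t^2 - 14·t + 49 - 49) - 23    [add and subtract 49 inside the bracket]
= 5(t - 7)^2 - 245 - 23    [perfect-square identity]
= 5(t - 7)^2 - 268    [combine constants]

5(t - 7)^2 - 268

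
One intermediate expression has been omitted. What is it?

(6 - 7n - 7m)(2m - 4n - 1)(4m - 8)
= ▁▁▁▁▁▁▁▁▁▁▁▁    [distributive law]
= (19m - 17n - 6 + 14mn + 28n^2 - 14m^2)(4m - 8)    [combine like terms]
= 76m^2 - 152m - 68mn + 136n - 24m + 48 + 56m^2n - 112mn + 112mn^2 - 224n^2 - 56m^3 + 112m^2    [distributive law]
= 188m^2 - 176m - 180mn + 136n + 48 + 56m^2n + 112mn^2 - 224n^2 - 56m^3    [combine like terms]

By distributive law:

(12m - 24n - 6 - 14mn + 28n^2 + 7n - 14m^2 + 28mn + 7m)(4m - 8)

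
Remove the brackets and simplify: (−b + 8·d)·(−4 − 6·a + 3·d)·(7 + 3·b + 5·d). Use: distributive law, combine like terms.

(−b + 8·d)·(−4 − 6·a + 3·d)·(7 + 3·b + 5·d)
= (4·b + 6·a·b − 3·b·d − 32·d − 48·a·d + 24·d^2)·(7 + 3·b + 5·d)    [distributive law]
= 28·b + 12·b^2 + 20·b·d + 42·a·b + 18·a·b^2 + 30·a·b·d − 21·b·d − 9·b^2·d − 15·b·d^2 − 224·d − 96·b·d − 160·d^2 − 336·a·d − 144·a·b·d − 240·a·d^2 + 168·d^2 + 72·b·d^2 + 120·d^3    [distributive law]
= 28·b + 12·b^2 − 97·b·d + 42·a·b + 18·a·b^2 − 114·a·b·d − 9·b^2·d + 57·b·d^2 − 224·d + 8·d^2 − 336·a·d − 240·a·d^2 + 120·d^3    [combine like terms]

28·b + 12·b^2 − 97·b·d + 42·a·b + 18·a·b^2 − 114·a·b·d − 9·b^2·d + 57·b·d^2 − 224·d + 8·d^2 − 336·a·d − 240·a·d^2 + 120·d^3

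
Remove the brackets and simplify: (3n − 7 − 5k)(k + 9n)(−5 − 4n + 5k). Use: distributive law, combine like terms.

−77kn + 303kn^2 − 190k^2n + 117n^2 − 108n^3 + 35k − 10k^2 + 315n − 25k^3

(3n − 7 − 5k)(k + 9n)(−5 − 4n + 5k)
= (3kn + 27n^2 − 7k − 63n − 5k^2 − 45kn)(−5 − 4n + 5k)    [distributive law]
= (−42kn + 27n^2 − 7k − 63n − 5k^2)(−5 − 4n + 5k)    [combine like terms]
= 210kn + 168kn^2 − 210k^2n − 135n^2 − 108n^3 + 135kn^2 + 35k + 28kn − 35k^2 + 315n + 252n^2 − 315kn + 25k^2 + 20k^2n − 25k^3    [distributive law]
= −77kn + 303kn^2 − 190k^2n + 117n^2 − 108n^3 + 35k − 10k^2 + 315n − 25k^3    [combine like terms]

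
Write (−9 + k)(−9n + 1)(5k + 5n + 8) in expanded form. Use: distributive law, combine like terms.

338kn + 405n^2 + 603n − 37k − 72 − 45k^2n − 45kn^2 + 5k^2

(−9 + k)(−9n + 1)(5k + 5n + 8)
= (81n − 9 − 9kn + k)(5k + 5n + 8)    [distributive law]
= 405kn + 405n^2 + 648n − 45k − 45n − 72 − 45k^2n − 45kn^2 − 72kn + 5k^2 + 5kn + 8k    [distributive law]
= 338kn + 405n^2 + 603n − 37k − 72 − 45k^2n − 45kn^2 + 5k^2    [combine like terms]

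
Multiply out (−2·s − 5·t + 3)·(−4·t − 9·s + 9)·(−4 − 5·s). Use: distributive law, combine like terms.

(−2·s − 5·t + 3)·(−4·t − 9·s + 9)·(−4 − 5·s)
= (8·s·t + 18·s² − 18·s + 20·t² + 45·s·t − 45·t − 12·t − 27·s + 27)·(−4 − 5·s)    [distributive law]
= (53·s·t + 18·s² − 45·s + 20·t² − 57·t + 27)·(−4 − 5·s)    [combine like terms]
= −212·s·t − 265·s²·t − 72·s² − 90·s³ + 180·s + 225·s² − 80·t² − 100·s·t² + 228·t + 285·s·t − 108 − 135·s    [distributive law]
= 73·s·t − 265·s²·t + 153·s² − 90·s³ + 45·s − 80·t² − 100·s·t² + 228·t − 108    [combine like terms]

73·s·t − 265·s²·t + 153·s² − 90·s³ + 45·s − 80·t² − 100·s·t² + 228·t − 108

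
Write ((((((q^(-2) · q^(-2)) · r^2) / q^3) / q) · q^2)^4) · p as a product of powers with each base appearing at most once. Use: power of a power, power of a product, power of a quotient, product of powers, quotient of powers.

((((((q^(-2) · q^(-2)) · r^2) / q^3) / q) · q^2)^4) · p
= ((((((q^(-2) · q^(-2)) · r^2) / q^3) / q)^4) · ((q^2)^4)) · p    [power of a product]
= ((((((q^(-2) · q^(-2)) · r^2) / q^3)^4) / (q^4)) · ((q^2)^4)) · p    [power of a quotient]
= ((((((q^(-2) · q^(-2)) · r^2)^4) / ((q^3)^4)) / (q^4)) · ((q^2)^4)) · p    [power of a quotient]
= ((((((q^(-2) · q^(-2))^4) · ((r^2)^4)) / ((q^3)^4)) / (q^4)) · ((q^2)^4)) · p    [power of a product]
= (((((((q^(-2))^4) · ((q^(-2))^4)) · ((r^2)^4)) / ((q^3)^4)) / (q^4)) · ((q^2)^4)) · p    [power of a product]
= (((((q^(-8) · ((q^(-2))^4)) · ((r^2)^4)) / ((q^3)^4)) / (q^4)) · ((q^2)^4)) · p    [power of a power]
= (((((q^(-8) · q^(-8)) · ((r^2)^4)) / ((q^3)^4)) / (q^4)) · ((q^2)^4)) · p    [power of a power]
= ((((q^(-16) · ((r^2)^4)) / ((q^3)^4)) / (q^4)) · ((q^2)^4)) · p    [product of powers]
= ((((q^(-16) · r^8) / ((q^3)^4)) / (q^4)) · ((q^2)^4)) · p    [power of a power]
= ((((q^(-16) · r^8) / q^12) / (q^4)) · ((q^2)^4)) · p    [power of a power]
= ((((q^(-16) · r^8) / q^12) / q^4) · q^8) · p    [power of a power]
= pq^(-24)r^8    [quotient of powers; product of powers]

pq^(-24)r^8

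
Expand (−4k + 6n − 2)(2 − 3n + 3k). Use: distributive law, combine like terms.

(−4k + 6n − 2)(2 − 3n + 3k)
= −8k + 12kn − 12k^2 + 12n − 18n^2 + 18kn − 4 + 6n − 6k    [distributive law]
= −14k + 30kn − 12k^2 + 18n − 18n^2 − 4    [combine like terms]

−14k + 30kn − 12k^2 + 18n − 18n^2 − 4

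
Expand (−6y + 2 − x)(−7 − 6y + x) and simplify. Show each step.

30y + 36y² − 14 + 9x − x²

(−6y + 2 − x)(−7 − 6y + x)
= 42y + 36y² − 6xy − 14 − 12y + 2x + 7x + 6xy − x²    [distributive law]
= 30y + 36y² − 14 + 9x − x²    [combine like terms]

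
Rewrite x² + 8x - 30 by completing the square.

x² + 8x - 30
= x² + 8x + 16 - 16 - 30    [add and subtract 16]
= (x + 4)² - 16 - 30    [perfect-square identity]
= (x + 4)² - 46    [combine constants]

(x + 4)² - 46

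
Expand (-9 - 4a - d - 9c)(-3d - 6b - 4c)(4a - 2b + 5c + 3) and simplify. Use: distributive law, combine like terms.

(-9 - 4a - d - 9c)(-3d - 6b - 4c)(4a - 2b + 5c + 3)
= (27d + 54b + 36c + 12ad + 24ab + 16ac + 3d^2 + 6bd + 4cd + 27cd + 54bc + 36c^2)(4a - 2b + 5c + 3)    [distributive law]
= (27d + 54b + 36c + 12ad + 24ab + 16ac + 3d^2 + 6bd + 31cd + 54bc + 36c^2)(4a - 2b + 5c + 3)    [combine like terms]
= 108ad - 54bd + 135cd + 81d + 216ab - 108b^2 + 270bc + 162b + 144ac - 72bc + 180c^2 + 108c + 48a^2d - 24abd + 60acd + 36ad + 96a^2b - 48ab^2 + 120abc + 72ab + 64a^2c - 32abc + 80ac^2 + 48ac + 12ad^2 - 6bd^2 + 15cd^2 + 9d^2 + 24abd - 12b^2d + 30bcd + 18bd + 124acd - 62bcd + 155c^2d + 93cd + 216abc - 108b^2c + 270bc^2 + 162bc + 144ac^2 - 72bc^2 + 180c^3 + 108c^2    [distributive law]
= 144ad - 36bd + 228cd + 81d + 288ab - 108b^2 + 360bc + 162b + 192ac + 288c^2 + 108c + 48a^2d + 184acd + 96a^2b - 48ab^2 + 304abc + 64a^2c + 224ac^2 + 12ad^2 - 6bd^2 + 15cd^2 + 9d^2 - 12b^2d - 32bcd + 155c^2d - 108b^2c + 198bc^2 + 180c^3    [combine like terms]

144ad - 36bd + 228cd + 81d + 288ab - 108b^2 + 360bc + 162b + 192ac + 288c^2 + 108c + 48a^2d + 184acd + 96a^2b - 48ab^2 + 304abc + 64a^2c + 224ac^2 + 12ad^2 - 6bd^2 + 15cd^2 + 9d^2 - 12b^2d - 32bcd + 155c^2d - 108b^2c + 198bc^2 + 180c^3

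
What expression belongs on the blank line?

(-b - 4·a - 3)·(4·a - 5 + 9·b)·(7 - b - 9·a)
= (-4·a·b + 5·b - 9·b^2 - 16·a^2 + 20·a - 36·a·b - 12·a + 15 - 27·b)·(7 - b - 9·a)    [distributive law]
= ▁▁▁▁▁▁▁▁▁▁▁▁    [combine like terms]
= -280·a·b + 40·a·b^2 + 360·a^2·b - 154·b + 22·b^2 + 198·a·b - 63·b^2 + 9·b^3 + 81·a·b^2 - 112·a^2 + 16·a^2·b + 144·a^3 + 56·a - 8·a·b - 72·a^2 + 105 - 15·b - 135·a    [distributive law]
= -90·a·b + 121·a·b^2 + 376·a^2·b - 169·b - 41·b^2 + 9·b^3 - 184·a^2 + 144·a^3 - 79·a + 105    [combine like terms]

Applying combine like terms to the line above:

(-40·a·b - 22·b - 9·b^2 - 16·a^2 + 8·a + 15)·(7 - b - 9·a)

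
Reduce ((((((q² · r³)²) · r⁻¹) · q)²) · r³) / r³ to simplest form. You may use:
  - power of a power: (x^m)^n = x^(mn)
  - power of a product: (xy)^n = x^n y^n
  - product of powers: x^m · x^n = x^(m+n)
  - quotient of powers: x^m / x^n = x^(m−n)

((((((q² · r³)²) · r⁻¹) · q)²) · r³) / r³
= ((((((q² · r³)²) · r⁻¹)²) · (q²)) · r³) / r³    [power of a product]
= ((((((q² · r³)²)²) · ((r⁻¹)²)) · (q²)) · r³) / r³    [power of a product]
= (((((q² · r³)⁴) · ((r⁻¹)²)) · (q²)) · r³) / r³    [power of a power]
= ((((((q²)⁴) · ((r³)⁴)) · ((r⁻¹)²)) · (q²)) · r³) / r³    [power of a product]
= ((((q⁸ · ((r³)⁴)) · ((r⁻¹)²)) · (q²)) · r³) / r³    [power of a power]
= ((((q⁸ · r¹²) · ((r⁻¹)²)) · (q²)) · r³) / r³    [power of a power]
= ((((q⁸ · r¹²) · r⁻²) · (q²)) · r³) / r³    [power of a power]
= q¹⁰·r¹⁰    [quotient of powers; product of powers]

q¹⁰·r¹⁰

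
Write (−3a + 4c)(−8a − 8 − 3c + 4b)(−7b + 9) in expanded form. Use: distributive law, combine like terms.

−168a²b + 216a² − 276ab + 216a + 161abc − 207ac + 84ab² + 368bc − 288c + 84bc² − 108c² − 112b²c

(−3a + 4c)(−8a − 8 − 3c + 4b)(−7b + 9)
= (24a² + 24a + 9ac − 12ab − 32ac − 32c − 12c² + 16bc)(−7b + 9)    [distributive law]
= (24a² + 24a − 23ac − 12ab − 32c − 12c² + 16bc)(−7b + 9)    [combine like terms]
= −168a²b + 216a² − 168ab + 216a + 161abc − 207ac + 84ab² − 108ab + 224bc − 288c + 84bc² − 108c² − 112b²c + 144bc    [distributive law]
= −168a²b + 216a² − 276ab + 216a + 161abc − 207ac + 84ab² + 368bc − 288c + 84bc² − 108c² − 112b²c    [combine like terms]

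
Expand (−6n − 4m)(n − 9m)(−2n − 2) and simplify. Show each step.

(−6n − 4m)(n − 9m)(−2n − 2)
= (−6n^2 + 54mn − 4mn + 36m^2)(−2n − 2)    [distributive law]
= (−6n^2 + 50mn + 36m^2)(−2n − 2)    [combine like terms]
= 12n^3 + 12n^2 − 100mn^2 − 100mn − 72m^2n − 72m^2    [distributive law]

12n^3 + 12n^2 − 100mn^2 − 100mn − 72m^2n − 72m^2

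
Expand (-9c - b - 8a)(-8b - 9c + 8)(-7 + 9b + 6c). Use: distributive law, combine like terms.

-1263bc + 777b^2c + 1215bc^2 - 999c^2 + 486c^3 + 504c - 128b^2 + 72b^3 + 56b - 1024ab + 576ab^2 + 1032abc - 888ac + 432ac^2 + 448a

(-9c - b - 8a)(-8b - 9c + 8)(-7 + 9b + 6c)
= (72bc + 81c^2 - 72c + 8b^2 + 9bc - 8b + 64ab + 72ac - 64a)(-7 + 9b + 6c)    [distributive law]
= (81bc + 81c^2 - 72c + 8b^2 - 8b + 64ab + 72ac - 64a)(-7 + 9b + 6c)    [combine like terms]
= -567bc + 729b^2c + 486bc^2 - 567c^2 + 729bc^2 + 486c^3 + 504c - 648bc - 432c^2 - 56b^2 + 72b^3 + 48b^2c + 56b - 72b^2 - 48bc - 448ab + 576ab^2 + 384abc - 504ac + 648abc + 432ac^2 + 448a - 576ab - 384ac    [distributive law]
= -1263bc + 777b^2c + 1215bc^2 - 999c^2 + 486c^3 + 504c - 128b^2 + 72b^3 + 56b - 1024ab + 576ab^2 + 1032abc - 888ac + 432ac^2 + 448a    [combine like terms]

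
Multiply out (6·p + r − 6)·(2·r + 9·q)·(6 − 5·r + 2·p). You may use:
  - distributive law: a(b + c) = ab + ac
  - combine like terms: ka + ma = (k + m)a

48·p·r − 56·p·r² + 24·p²·r + 216·p·q − 252·p·q·r + 108·p²·q + 72·r² − 10·r³ + 324·q·r − 45·q·r² − 72·r − 324·q

(6·p + r − 6)·(2·r + 9·q)·(6 − 5·r + 2·p)
= (12·p·r + 54·p·q + 2·r² + 9·q·r − 12·r − 54·q)·(6 − 5·r + 2·p)    [distributive law]
= 72·p·r − 60·p·r² + 24·p²·r + 324·p·q − 270·p·q·r + 108·p²·q + 12·r² − 10·r³ + 4·p·r² + 54·q·r − 45·q·r² + 18·p·q·r − 72·r + 60·r² − 24·p·r − 324·q + 270·q·r − 108·p·q    [distributive law]
= 48·p·r − 56·p·r² + 24·p²·r + 216·p·q − 252·p·q·r + 108·p²·q + 72·r² − 10·r³ + 324·q·r − 45·q·r² − 72·r − 324·q    [combine like terms]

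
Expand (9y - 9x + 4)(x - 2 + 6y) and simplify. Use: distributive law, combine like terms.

-45xy + 6y + 54y^2 - 9x^2 + 22x - 8

(9y - 9x + 4)(x - 2 + 6y)
= 9xy - 18y + 54y^2 - 9x^2 + 18x - 54xy + 4x - 8 + 24y    [distributive law]
= -45xy + 6y + 54y^2 - 9x^2 + 22x - 8    [combine like terms]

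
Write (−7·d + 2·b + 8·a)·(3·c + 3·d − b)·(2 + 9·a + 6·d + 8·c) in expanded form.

(−7·d + 2·b + 8·a)·(3·c + 3·d − b)·(2 + 9·a + 6·d + 8·c)
= (−21·c·d − 21·d² + 7·b·d + 6·b·c + 6·b·d − 2·b² + 24·a·c + 24·a·d − 8·a·b)·(2 + 9·a + 6·d + 8·c)    [distributive law]
= (−21·c·d − 21·d² + 13·b·d + 6·b·c − 2·b² + 24·a·c + 24·a·d − 8·a·b)·(2 + 9·a + 6·d + 8·c)    [combine like terms]
= −42·c·d − 189·a·c·d − 126·c·d² − 168·c²·d − 42·d² − 189·a·d² − 126·d³ − 168·c·d² + 26·b·d + 117·a·b·d + 78·b·d² + 104·b·c·d + 12·b·c + 54·a·b·c + 36·b·c·d + 48·b·c² − 4·b² − 18·a·b² − 12·b²·d − 16·b²·c + 48·a·c + 216·a²·c + 144·a·c·d + 192·a·c² + 48·a·d + 216·a²·d + 144·a·d² + 192·a·c·d − 16·a·b − 72·a²·b − 48·a·b·d − 64·a·b·c    [distributive law]
= −42·c·d + 147·a·c·d − 294·c·d² − 168·c²·d − 42·d² − 45·a·d² − 126·d³ + 26·b·d + 69·a·b·d + 78·b·d² + 140·b·c·d + 12·b·c − 10·a·b·c + 48·b·c² − 4·b² − 18·a·b² − 12·b²·d − 16·b²·c + 48·a·c + 216·a²·c + 192·a·c² + 48·a·d + 216·a²·d − 16·a·b − 72·a²·b    [combine like terms]

−42·c·d + 147·a·c·d − 294·c·d² − 168·c²·d − 42·d² − 45·a·d² − 126·d³ + 26·b·d + 69·a·b·d + 78·b·d² + 140·b·c·d + 12·b·c − 10·a·b·c + 48·b·c² − 4·b² − 18·a·b² − 12·b²·d − 16·b²·c + 48·a·c + 216·a²·c + 192·a·c² + 48·a·d + 216·a²·d − 16·a·b − 72·a²·b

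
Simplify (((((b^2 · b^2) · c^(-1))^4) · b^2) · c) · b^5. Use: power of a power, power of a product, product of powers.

b^23c^(-3)

(((((b^2 · b^2) · c^(-1))^4) · b^2) · c) · b^5
= (((((b^2 · b^2)^4) · ((c^(-1))^4)) · b^2) · c) · b^5    [power of a product]
= ((((((b^2)^4) · ((b^2)^4)) · ((c^(-1))^4)) · b^2) · c) · b^5    [power of a product]
= ((((b^8 · ((b^2)^4)) · ((c^(-1))^4)) · b^2) · c) · b^5    [power of a power]
= ((((b^8 · b^8) · ((c^(-1))^4)) · b^2) · c) · b^5    [power of a power]
= (((b^16 · ((c^(-1))^4)) · b^2) · c) · b^5    [product of powers]
= (((b^16 · c^(-4)) · b^2) · c) · b^5    [power of a power]
= b^23c^(-3)    [product of powers]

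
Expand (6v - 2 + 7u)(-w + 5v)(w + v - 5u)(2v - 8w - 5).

-204v^2w^2 + 48vw^3 + 98vw^2 - 192v^3w - 56v^2w + 1036uv^2w - 478uvw^2 - 710uvw + 60v^4 - 170v^3 - 230uv^3 + 675uv^2 - 16w^3 - 10w^2 + 40vw + 115uw^2 + 50uw + 50v^2 - 250uv + 56uw^3 + 1470u^2vw - 280u^2w^2 - 175u^2w - 350u^2v^2 + 875u^2v

(6v - 2 + 7u)(-w + 5v)(w + v - 5u)(2v - 8w - 5)
= (-6vw + 30v^2 + 2w - 10v - 7uw + 35uv)(w + v - 5u)(2v - 8w - 5)    [distributive law]
= (-6vw^2 - 6v^2w + 30uvw + 30v^2w + 30v^3 - 150uv^2 + 2w^2 + 2vw - 10uw - 10vw - 10v^2 + 50uv - 7uw^2 - 7uvw + 35u^2w + 35uvw + 35uv^2 - 175u^2v)(2v - 8w - 5)    [distributive law]
= (-6vw^2 + 24v^2w + 58uvw + 30v^3 - 115uv^2 + 2w^2 - 8vw - 10uw - 10v^2 + 50uv - 7uw^2 + 35u^2w - 175u^2v)(2v - 8w - 5)    [combine like terms]
= -12v^2w^2 + 48vw^3 + 30vw^2 + 48v^3w - 192v^2w^2 - 120v^2w + 116uv^2w - 464uvw^2 - 290uvw + 60v^4 - 240v^3w - 150v^3 - 230uv^3 + 920uv^2w + 575uv^2 + 4vw^2 - 16w^3 - 10w^2 - 16v^2w + 64vw^2 + 40vw - 20uvw + 80uw^2 + 50uw - 20v^3 + 80v^2w + 50v^2 + 100uv^2 - 400uvw - 250uv - 14uvw^2 + 56uw^3 + 35uw^2 + 70u^2vw - 280u^2w^2 - 175u^2w - 350u^2v^2 + 1400u^2vw + 875u^2v    [distributive law]
= -204v^2w^2 + 48vw^3 + 98vw^2 - 192v^3w - 56v^2w + 1036uv^2w - 478uvw^2 - 710uvw + 60v^4 - 170v^3 - 230uv^3 + 675uv^2 - 16w^3 - 10w^2 + 40vw + 115uw^2 + 50uw + 50v^2 - 250uv + 56uw^3 + 1470u^2vw - 280u^2w^2 - 175u^2w - 350u^2v^2 + 875u^2v    [combine like terms]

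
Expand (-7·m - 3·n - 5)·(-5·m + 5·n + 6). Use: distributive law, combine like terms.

(-7·m - 3·n - 5)·(-5·m + 5·n + 6)
= 35·m^2 - 35·m·n - 42·m + 15·m·n - 15·n^2 - 18·n + 25·m - 25·n - 30    [distributive law]
= 35·m^2 - 20·m·n - 17·m - 15·n^2 - 43·n - 30    [combine like terms]

35·m^2 - 20·m·n - 17·m - 15·n^2 - 43·n - 30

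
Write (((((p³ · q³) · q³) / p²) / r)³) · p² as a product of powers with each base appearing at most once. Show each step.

p⁵q¹⁸r⁻³

(((((p³ · q³) · q³) / p²) / r)³) · p²
= (((((p³ · q³) · q³) / p²)³) / (r³)) · p²    [power of a quotient]
= (((((p³ · q³) · q³)³) / ((p²)³)) / (r³)) · p²    [power of a quotient]
= (((((p³ · q³)³) · ((q³)³)) / ((p²)³)) / (r³)) · p²    [power of a product]
= ((((((p³)³) · ((q³)³)) · ((q³)³)) / ((p²)³)) / (r³)) · p²    [power of a product]
= ((((p⁹ · ((q³)³)) · ((q³)³)) / ((p²)³)) / (r³)) · p²    [power of a power]
= ((((p⁹ · q⁹) · ((q³)³)) / ((p²)³)) / (r³)) · p²    [power of a power]
= ((((p⁹ · q⁹) · q⁹) / ((p²)³)) / (r³)) · p²    [power of a power]
= ((((p⁹ · q⁹) · q⁹) / p⁶) / (r³)) · p²    [power of a power]
= p⁵q¹⁸r⁻³    [quotient of powers; product of powers]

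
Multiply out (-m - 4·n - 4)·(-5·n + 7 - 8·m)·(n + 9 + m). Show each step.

57·m·n^2 + 350·m·n + 45·m^2·n + 197·m + 97·m^2 + 8·m^3 + 20·n^3 + 172·n^2 - 100·n - 252

(-m - 4·n - 4)·(-5·n + 7 - 8·m)·(n + 9 + m)
= (5·m·n - 7·m + 8·m^2 + 20·n^2 - 28·n + 32·m·n + 20·n - 28 + 32·m)·(n + 9 + m)    [distributive law]
= (37·m·n + 25·m + 8·m^2 + 20·n^2 - 8·n - 28)·(n + 9 + m)    [combine like terms]
= 37·m·n^2 + 333·m·n + 37·m^2·n + 25·m·n + 225·m + 25·m^2 + 8·m^2·n + 72·m^2 + 8·m^3 + 20·n^3 + 180·n^2 + 20·m·n^2 - 8·n^2 - 72·n - 8·m·n - 28·n - 252 - 28·m    [distributive law]
= 57·m·n^2 + 350·m·n + 45·m^2·n + 197·m + 97·m^2 + 8·m^3 + 20·n^3 + 172·n^2 - 100·n - 252    [combine like terms]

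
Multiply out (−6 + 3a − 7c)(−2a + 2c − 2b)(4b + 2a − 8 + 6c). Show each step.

(−6 + 3a − 7c)(−2a + 2c − 2b)(4b + 2a − 8 + 6c)
= (12a − 12c + 12b − 6a^2 + 6ac − 6ab + 14ac − 14c^2 + 14bc)(4b + 2a − 8 + 6c)    [distributive law]
= (12a − 12c + 12b − 6a^2 + 20ac − 6ab − 14c^2 + 14bc)(4b + 2a − 8 + 6c)    [combine like terms]
= 48ab + 24a^2 − 96a + 72ac − 48bc − 24ac + 96c − 72c^2 + 48b^2 + 24ab − 96b + 72bc − 24a^2b − 12a^3 + 48a^2 − 36a^2c + 80abc + 40a^2c − 160ac + 120ac^2 − 24ab^2 − 12a^2b + 48ab − 36abc − 56bc^2 − 28ac^2 + 112c^2 − 84c^3 + 56b^2c + 28abc − 112bc + 84bc^2    [distributive law]
= 120ab + 72a^2 − 96a − 112ac − 88bc + 96c + 40c^2 + 48b^2 − 96b − 36a^2b − 12a^3 + 4a^2c + 72abc + 92ac^2 − 24ab^2 + 28bc^2 − 84c^3 + 56b^2c    [combine like terms]

120ab + 72a^2 − 96a − 112ac − 88bc + 96c + 40c^2 + 48b^2 − 96b − 36a^2b − 12a^3 + 4a^2c + 72abc + 92ac^2 − 24ab^2 + 28bc^2 − 84c^3 + 56b^2c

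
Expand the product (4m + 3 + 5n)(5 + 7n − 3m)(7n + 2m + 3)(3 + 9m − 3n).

2622mn + 1740m^2n + 3702mn^2 + 525m^2 − 198m^3 + 594m + 1623m^2n^2 + 1722mn^3 − 450m^3n − 216m^4 + 594n + 552n^2 + 135 − 546n^3 − 735n^4

(4m + 3 + 5n)(5 + 7n − 3m)(7n + 2m + 3)(3 + 9m − 3n)
= (20m + 28mn − 12m^2 + 15 + 21n − 9m + 25n + 35n^2 − 15mn)(7n + 2m + 3)(3 + 9m − 3n)    [distributive law]
= (11m + 13mn − 12m^2 + 15 + 46n + 35n^2)(7n + 2m + 3)(3 + 9m − 3n)    [combine like terms]
= (77mn + 22m^2 + 33m + 91mn^2 + 26m^2n + 39mn − 84m^2n − 24m^3 − 36m^2 + 105n + 30m + 45 + 322n^2 + 92mn + 138n + 245n^3 + 70mn^2 + 105n^2)(3 + 9m − 3n)    [distributive law]
= (208mn − 14m^2 + 63m + 161mn^2 − 58m^2n − 24m^3 + 243n + 45 + 427n^2 + 245n^3)(3 + 9m − 3n)    [combine like terms]
= 624mn + 1872m^2n − 624mn^2 − 42m^2 − 126m^3 + 42m^2n + 189m + 567m^2 − 189mn + 483mn^2 + 1449m^2n^2 − 483mn^3 − 174m^2n − 522m^3n + 174m^2n^2 − 72m^3 − 216m^4 + 72m^3n + 729n + 2187mn − 729n^2 + 135 + 405m − 135n + 1281n^2 + 3843mn^2 − 1281n^3 + 735n^3 + 2205mn^3 − 735n^4    [distributive law]
= 2622mn + 1740m^2n + 3702mn^2 + 525m^2 − 198m^3 + 594m + 1623m^2n^2 + 1722mn^3 − 450m^3n − 216m^4 + 594n + 552n^2 + 135 − 546n^3 − 735n^4    [combine like terms]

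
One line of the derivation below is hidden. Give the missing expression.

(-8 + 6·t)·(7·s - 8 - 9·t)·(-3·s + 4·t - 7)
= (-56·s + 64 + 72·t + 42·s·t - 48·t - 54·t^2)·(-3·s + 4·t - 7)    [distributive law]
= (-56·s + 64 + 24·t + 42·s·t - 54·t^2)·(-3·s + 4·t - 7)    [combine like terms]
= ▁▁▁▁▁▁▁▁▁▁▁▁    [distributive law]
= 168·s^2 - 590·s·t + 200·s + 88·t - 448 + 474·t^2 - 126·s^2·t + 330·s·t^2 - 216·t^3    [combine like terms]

Applying distributive law to the line above:

168·s^2 - 224·s·t + 392·s - 192·s + 256·t - 448 - 72·s·t + 96·t^2 - 168·t - 126·s^2·t + 168·s·t^2 - 294·s·t + 162·s·t^2 - 216·t^3 + 378·t^2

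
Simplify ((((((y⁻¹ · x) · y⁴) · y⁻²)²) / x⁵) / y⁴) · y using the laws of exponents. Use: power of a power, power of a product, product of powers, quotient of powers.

((((((y⁻¹ · x) · y⁴) · y⁻²)²) / x⁵) / y⁴) · y
= ((((((y⁻¹ · x) · y⁴)²) · ((y⁻²)²)) / x⁵) / y⁴) · y    [power of a product]
= ((((((y⁻¹ · x)²) · ((y⁴)²)) · ((y⁻²)²)) / x⁵) / y⁴) · y    [power of a product]
= (((((((y⁻¹)²) · (x²)) · ((y⁴)²)) · ((y⁻²)²)) / x⁵) / y⁴) · y    [power of a product]
= (((((y⁻² · (x²)) · ((y⁴)²)) · ((y⁻²)²)) / x⁵) / y⁴) · y    [power of a power]
= (((((y⁻² · x²) · y⁸) · ((y⁻²)²)) / x⁵) / y⁴) · y    [power of a power]
= (((((y⁻² · x²) · y⁸) · y⁻⁴) / x⁵) / y⁴) · y    [power of a power]
= x⁻³y⁻¹    [quotient of powers; product of powers]

x⁻³y⁻¹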